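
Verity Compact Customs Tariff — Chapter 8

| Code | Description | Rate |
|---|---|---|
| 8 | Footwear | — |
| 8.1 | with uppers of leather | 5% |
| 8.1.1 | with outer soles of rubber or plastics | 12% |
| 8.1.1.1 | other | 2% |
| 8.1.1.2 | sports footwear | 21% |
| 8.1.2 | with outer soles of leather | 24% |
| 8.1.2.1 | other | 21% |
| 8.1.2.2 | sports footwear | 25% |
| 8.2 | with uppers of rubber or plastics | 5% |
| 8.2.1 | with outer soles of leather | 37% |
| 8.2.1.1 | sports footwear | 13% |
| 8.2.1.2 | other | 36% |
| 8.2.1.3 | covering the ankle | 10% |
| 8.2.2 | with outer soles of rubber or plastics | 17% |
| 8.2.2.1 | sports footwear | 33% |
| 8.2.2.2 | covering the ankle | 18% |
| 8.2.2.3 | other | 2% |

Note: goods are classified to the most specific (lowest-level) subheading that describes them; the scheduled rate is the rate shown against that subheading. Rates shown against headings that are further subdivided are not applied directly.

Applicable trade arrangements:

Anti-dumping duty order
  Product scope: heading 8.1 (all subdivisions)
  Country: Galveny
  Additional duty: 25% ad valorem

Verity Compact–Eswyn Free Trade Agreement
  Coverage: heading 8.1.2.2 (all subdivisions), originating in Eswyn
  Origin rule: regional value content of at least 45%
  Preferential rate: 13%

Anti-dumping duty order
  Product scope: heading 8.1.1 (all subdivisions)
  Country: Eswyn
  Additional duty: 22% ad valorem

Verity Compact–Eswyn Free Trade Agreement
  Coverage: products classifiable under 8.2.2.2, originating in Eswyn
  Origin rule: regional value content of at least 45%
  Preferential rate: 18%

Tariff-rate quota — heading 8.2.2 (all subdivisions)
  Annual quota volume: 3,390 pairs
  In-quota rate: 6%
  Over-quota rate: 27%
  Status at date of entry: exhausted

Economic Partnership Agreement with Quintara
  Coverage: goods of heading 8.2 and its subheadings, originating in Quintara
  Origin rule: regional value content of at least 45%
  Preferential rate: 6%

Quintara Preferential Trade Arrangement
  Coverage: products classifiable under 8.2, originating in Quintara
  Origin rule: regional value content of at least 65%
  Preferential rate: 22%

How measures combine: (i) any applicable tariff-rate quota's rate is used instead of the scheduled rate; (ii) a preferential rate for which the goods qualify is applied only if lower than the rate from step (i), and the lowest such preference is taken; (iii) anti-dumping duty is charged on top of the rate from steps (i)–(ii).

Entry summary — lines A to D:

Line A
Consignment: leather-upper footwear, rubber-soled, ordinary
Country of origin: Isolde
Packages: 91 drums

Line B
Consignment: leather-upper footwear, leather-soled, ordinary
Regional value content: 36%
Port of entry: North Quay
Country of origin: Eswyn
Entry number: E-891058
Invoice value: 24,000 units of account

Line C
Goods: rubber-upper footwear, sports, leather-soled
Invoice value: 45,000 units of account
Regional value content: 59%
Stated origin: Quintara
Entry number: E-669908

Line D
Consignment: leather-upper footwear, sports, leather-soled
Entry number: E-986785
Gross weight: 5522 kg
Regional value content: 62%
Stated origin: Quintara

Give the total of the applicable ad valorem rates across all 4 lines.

Line A: leather-upper → 8.1; rubber-soled → 8.1.1; ordinary → 8.1.1.1. Scheduled 2%. No special measure applies. → 2%.
Line B: leather-upper → 8.1; leather-soled → 8.1.2; ordinary → 8.1.2.1. Scheduled 21%. Eswyn agreement on 8.1.2.2: 8.1.2.1 not covered; Eswyn agreement on 8.2.2.2: 8.1.2.1 not covered. → 21%.
Line C: rubber-upper → 8.2; leather-soled → 8.2.1; sports → 8.2.1.1. Scheduled 13%. Quintara agreement on 8.2: RVC ≥ 45% → 6% available; Quintara agreement on 8.2: RVC < 65%; preferential 6%. → 6%.
Line D: leather-upper → 8.1; leather-soled → 8.1.2; sports → 8.1.2.2. Scheduled 25%. Quintara agreement on 8.2: 8.1.2.2 not covered; Quintara agreement on 8.2: 8.1.2.2 not covered. → 25%.
Sum: 2% + 21% + 6% + 25% = 54%.

54%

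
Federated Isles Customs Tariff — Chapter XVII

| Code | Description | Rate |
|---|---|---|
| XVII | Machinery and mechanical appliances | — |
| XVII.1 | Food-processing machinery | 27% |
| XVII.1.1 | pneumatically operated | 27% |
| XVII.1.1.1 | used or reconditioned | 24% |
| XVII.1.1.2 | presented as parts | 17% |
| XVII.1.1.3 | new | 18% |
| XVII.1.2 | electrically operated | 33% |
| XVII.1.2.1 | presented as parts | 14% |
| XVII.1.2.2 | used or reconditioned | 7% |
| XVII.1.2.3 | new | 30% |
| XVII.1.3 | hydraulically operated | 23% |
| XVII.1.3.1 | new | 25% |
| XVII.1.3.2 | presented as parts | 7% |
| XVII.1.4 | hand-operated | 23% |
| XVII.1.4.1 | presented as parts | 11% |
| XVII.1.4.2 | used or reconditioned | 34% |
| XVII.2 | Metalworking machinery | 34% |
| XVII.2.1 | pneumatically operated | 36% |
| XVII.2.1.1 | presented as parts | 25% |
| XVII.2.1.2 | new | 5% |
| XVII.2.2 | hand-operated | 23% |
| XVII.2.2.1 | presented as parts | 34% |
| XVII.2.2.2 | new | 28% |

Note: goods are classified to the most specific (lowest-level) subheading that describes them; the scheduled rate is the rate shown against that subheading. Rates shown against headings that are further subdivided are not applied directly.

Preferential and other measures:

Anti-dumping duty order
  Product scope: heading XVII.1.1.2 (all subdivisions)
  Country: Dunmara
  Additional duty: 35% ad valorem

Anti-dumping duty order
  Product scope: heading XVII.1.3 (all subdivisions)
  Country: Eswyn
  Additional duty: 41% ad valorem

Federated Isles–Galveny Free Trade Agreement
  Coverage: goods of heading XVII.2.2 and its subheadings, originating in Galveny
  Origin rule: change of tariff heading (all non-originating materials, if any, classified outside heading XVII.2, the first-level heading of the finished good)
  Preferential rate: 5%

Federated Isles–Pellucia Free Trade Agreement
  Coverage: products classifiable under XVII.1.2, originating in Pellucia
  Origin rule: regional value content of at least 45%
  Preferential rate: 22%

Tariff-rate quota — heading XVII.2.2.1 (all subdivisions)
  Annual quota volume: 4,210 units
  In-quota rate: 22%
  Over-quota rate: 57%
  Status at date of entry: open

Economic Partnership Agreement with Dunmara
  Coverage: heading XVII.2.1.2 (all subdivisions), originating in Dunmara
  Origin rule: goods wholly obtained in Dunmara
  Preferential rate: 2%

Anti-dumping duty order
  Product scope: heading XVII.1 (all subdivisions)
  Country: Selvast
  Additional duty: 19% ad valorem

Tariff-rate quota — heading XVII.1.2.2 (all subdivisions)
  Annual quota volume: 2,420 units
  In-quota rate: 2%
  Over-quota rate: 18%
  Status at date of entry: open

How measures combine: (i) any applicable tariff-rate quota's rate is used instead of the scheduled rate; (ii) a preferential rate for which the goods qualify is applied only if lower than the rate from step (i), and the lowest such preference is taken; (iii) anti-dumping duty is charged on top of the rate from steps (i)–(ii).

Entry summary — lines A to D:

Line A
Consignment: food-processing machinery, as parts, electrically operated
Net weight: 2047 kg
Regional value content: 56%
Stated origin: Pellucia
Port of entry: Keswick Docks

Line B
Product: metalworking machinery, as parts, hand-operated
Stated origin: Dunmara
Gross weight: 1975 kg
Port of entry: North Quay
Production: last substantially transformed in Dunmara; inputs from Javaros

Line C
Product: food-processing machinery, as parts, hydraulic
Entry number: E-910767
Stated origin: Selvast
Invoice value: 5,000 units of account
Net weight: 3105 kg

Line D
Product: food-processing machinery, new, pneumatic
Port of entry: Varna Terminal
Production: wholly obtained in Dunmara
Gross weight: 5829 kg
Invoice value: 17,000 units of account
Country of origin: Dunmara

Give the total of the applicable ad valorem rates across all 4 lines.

80%

Line A: food-processing → XVII.1; electrically operated → XVII.1.2; as parts → XVII.1.2.1. Scheduled 14%. Pellucia agreement on XVII.1.2: RVC ≥ 45% → 22% available; preference 22% not lower than 14% → no reduction. → 14%.
Line B: metalworking → XVII.2; hand-operated → XVII.2.2; as parts → XVII.2.2.1. Scheduled 34%. quota on XVII.2.2.1 open → in-quota 22%; Dunmara agreement on XVII.2.1.2: XVII.2.2.1 not covered. → 22%.
Line C: food-processing → XVII.1; hydraulic → XVII.1.3; as parts → XVII.1.3.2. Scheduled 7%. anti-dumping (Selvast, XVII.1): +19%; total 7% + 19% = 26%. → 26%.
Line D: food-processing → XVII.1; pneumatic → XVII.1.1; new → XVII.1.1.3. Scheduled 18%. Dunmara agreement on XVII.2.1.2: XVII.1.1.3 not covered. → 18%.
Sum: 14% + 22% + 26% + 18% = 80%.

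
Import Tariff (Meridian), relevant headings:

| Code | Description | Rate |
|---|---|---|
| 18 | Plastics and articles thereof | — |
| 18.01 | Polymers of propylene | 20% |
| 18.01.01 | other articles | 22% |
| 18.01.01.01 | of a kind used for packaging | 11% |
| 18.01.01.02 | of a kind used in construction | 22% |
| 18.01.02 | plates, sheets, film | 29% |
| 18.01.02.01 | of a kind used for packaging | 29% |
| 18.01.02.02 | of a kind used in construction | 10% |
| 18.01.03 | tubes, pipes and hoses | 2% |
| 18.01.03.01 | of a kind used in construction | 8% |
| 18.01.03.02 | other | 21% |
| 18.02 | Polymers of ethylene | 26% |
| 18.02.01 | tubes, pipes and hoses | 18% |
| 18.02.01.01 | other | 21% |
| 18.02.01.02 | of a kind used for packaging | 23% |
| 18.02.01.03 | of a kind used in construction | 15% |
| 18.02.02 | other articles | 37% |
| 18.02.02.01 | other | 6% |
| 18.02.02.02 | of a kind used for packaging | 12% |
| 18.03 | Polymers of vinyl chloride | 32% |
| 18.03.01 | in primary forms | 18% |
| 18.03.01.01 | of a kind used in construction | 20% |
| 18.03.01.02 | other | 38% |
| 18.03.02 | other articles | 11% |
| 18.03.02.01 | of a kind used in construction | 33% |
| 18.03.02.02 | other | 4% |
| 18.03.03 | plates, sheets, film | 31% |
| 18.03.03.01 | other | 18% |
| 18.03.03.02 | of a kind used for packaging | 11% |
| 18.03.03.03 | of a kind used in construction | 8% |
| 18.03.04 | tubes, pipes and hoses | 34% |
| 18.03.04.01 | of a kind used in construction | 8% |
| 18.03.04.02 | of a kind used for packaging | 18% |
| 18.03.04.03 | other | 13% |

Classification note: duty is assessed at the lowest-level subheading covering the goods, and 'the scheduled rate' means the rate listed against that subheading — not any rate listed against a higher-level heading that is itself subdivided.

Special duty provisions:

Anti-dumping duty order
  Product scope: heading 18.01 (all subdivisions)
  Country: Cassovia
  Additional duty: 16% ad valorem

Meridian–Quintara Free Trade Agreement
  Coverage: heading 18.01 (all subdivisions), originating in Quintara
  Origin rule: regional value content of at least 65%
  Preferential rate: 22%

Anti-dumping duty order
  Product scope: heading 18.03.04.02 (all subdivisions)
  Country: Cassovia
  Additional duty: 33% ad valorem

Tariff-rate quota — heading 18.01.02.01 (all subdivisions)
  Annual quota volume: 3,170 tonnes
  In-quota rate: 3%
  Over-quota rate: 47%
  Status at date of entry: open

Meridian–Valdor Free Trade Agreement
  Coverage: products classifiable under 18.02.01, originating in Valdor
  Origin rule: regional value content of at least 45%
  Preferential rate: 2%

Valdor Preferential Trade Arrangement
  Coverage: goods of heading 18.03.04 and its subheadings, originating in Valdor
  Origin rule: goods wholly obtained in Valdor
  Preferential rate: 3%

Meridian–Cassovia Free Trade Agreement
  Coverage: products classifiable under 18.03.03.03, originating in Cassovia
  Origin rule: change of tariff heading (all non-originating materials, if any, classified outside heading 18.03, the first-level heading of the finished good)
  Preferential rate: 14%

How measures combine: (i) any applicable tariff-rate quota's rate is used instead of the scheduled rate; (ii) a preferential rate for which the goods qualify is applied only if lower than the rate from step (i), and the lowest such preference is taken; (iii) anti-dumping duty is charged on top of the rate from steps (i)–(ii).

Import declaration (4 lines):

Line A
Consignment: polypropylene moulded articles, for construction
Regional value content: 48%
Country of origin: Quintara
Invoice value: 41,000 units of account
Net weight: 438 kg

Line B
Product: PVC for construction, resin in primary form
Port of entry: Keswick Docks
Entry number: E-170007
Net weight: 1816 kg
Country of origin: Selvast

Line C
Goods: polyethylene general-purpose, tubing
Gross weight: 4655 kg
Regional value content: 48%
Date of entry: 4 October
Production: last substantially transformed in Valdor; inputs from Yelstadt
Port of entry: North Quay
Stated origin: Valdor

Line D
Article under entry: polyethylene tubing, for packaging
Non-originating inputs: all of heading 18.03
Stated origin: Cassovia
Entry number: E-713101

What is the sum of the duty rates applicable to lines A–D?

Line A: polypropylene → 18.01; moulded articles → 18.01.01; for construction → 18.01.01.02. Scheduled 22%. Quintara agreement on 18.01: RVC < 65%. → 22%.
Line B: PVC → 18.03; resin in primary form → 18.03.01; for construction → 18.03.01.01. Scheduled 20%. No special measure applies. → 20%.
Line C: polyethylene → 18.02; tubing → 18.02.01; general-purpose → 18.02.01.01. Scheduled 21%. Valdor agreement on 18.02.01: RVC ≥ 45% → 2% available; Valdor agreement on 18.03.04: 18.02.01.01 not covered; preferential 2%. → 2%.
Line D: polyethylene → 18.02; tubing → 18.02.01; for packaging → 18.02.01.02. Scheduled 23%. Cassovia agreement on 18.03.03.03: 18.02.01.02 not covered. → 23%.
Sum: 22% + 20% + 2% + 23% = 67%.

67%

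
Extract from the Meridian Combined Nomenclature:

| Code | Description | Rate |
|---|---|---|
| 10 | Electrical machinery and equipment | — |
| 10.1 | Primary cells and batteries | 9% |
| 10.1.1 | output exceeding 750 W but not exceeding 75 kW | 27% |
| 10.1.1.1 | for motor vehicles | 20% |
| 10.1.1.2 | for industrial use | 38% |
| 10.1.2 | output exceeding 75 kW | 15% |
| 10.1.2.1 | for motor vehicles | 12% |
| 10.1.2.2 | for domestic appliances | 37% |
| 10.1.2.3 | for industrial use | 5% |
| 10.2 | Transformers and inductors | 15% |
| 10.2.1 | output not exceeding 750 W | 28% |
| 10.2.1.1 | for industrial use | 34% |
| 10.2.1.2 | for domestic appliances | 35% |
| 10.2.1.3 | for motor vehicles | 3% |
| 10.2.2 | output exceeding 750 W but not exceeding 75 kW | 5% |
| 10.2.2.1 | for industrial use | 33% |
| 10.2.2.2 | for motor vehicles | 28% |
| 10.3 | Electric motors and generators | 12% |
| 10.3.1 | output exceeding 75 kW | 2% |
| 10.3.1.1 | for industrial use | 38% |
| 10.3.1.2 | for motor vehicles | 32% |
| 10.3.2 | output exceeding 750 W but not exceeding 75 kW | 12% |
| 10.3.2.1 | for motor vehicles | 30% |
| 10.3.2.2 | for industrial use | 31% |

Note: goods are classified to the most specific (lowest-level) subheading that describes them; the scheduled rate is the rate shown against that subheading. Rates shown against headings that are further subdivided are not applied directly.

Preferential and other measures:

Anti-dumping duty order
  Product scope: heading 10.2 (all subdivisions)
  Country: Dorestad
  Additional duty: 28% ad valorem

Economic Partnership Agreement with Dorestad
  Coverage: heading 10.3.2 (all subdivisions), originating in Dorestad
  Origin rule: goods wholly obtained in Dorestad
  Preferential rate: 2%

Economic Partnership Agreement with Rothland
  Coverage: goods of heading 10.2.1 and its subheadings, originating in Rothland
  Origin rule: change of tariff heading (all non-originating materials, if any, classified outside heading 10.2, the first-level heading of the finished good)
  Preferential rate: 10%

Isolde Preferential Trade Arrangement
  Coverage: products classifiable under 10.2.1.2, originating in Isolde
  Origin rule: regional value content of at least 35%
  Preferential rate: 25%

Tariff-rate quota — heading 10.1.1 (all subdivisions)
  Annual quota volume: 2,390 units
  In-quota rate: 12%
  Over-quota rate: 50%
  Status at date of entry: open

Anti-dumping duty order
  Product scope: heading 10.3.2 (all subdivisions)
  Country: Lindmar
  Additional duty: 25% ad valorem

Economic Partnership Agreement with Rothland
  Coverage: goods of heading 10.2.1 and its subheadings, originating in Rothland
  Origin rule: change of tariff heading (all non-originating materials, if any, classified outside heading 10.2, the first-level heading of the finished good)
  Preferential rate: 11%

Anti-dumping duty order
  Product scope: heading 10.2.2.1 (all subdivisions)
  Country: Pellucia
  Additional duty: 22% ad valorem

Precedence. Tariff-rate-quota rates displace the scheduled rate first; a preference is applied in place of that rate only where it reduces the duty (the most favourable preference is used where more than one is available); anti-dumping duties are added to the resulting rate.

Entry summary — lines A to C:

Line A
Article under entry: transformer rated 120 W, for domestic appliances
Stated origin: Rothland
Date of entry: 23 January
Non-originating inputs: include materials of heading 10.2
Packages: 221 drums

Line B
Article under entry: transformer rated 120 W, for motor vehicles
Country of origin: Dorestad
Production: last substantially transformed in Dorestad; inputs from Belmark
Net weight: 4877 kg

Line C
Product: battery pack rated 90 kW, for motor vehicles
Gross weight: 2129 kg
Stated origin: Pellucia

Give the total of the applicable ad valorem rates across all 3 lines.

Line A: transformer → 10.2; rated 120 W → 10.2.1; for domestic appliances → 10.2.1.2. Scheduled 35%. Rothland agreement on 10.2.1: CTH not met; Rothland agreement on 10.2.1: CTH not met. → 35%.
Line B: transformer → 10.2; rated 120 W → 10.2.1; for motor vehicles → 10.2.1.3. Scheduled 3%. Dorestad agreement on 10.3.2: 10.2.1.3 not covered; anti-dumping (Dorestad, 10.2): +28%; total 3% + 28% = 31%. → 31%.
Line C: battery pack → 10.1; rated 90 kW → 10.1.2; for motor vehicles → 10.1.2.1. Scheduled 12%. No special measure applies. → 12%.
Sum: 35% + 31% + 12% = 78%.

78%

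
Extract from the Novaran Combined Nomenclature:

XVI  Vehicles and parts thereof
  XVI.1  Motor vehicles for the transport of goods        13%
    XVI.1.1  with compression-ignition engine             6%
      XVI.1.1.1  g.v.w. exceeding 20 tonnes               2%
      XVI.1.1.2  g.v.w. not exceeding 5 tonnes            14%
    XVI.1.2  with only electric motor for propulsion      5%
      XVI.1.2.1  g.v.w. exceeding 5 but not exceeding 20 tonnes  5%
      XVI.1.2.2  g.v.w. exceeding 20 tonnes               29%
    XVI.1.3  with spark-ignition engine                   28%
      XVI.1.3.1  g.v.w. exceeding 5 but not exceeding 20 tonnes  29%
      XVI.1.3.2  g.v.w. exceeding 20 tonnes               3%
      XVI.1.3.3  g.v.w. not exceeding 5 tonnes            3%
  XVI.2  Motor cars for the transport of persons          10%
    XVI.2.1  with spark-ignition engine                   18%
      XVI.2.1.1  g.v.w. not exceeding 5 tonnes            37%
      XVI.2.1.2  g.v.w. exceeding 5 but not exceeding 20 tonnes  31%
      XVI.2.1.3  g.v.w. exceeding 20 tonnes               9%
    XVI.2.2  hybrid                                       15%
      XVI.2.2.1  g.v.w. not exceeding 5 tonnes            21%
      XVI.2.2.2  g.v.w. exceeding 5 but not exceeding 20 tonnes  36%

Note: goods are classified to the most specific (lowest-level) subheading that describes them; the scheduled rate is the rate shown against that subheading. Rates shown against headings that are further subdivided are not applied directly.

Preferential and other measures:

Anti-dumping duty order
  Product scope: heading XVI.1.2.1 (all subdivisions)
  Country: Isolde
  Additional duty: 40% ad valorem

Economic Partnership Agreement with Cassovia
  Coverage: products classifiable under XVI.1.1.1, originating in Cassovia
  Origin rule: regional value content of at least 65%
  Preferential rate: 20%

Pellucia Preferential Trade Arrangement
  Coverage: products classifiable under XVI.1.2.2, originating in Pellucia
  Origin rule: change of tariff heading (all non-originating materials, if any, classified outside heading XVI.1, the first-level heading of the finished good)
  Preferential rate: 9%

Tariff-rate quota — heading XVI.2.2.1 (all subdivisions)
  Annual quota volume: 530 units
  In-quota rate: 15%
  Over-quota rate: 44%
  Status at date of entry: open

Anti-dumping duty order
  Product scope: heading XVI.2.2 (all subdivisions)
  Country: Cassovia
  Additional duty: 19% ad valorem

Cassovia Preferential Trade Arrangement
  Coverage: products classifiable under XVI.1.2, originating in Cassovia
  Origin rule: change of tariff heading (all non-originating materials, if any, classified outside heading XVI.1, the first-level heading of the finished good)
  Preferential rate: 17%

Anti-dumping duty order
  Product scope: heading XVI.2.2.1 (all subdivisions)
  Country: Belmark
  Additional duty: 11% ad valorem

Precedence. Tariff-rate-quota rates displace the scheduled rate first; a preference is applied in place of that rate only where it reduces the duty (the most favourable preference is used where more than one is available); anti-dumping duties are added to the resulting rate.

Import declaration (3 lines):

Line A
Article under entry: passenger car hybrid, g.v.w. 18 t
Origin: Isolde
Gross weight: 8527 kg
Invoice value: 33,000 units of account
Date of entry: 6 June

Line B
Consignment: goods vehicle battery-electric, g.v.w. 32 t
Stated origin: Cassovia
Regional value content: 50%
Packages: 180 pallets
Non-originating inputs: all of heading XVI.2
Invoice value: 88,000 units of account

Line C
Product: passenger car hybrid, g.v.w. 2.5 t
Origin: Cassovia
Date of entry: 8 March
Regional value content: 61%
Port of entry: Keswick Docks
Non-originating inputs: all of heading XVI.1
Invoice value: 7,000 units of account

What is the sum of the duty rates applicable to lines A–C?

Line A: passenger car → XVI.2; hybrid → XVI.2.2; g.v.w. 18 t → XVI.2.2.2. Scheduled 36%. No special measure applies. → 36%.
Line B: goods vehicle → XVI.1; battery-electric → XVI.1.2; g.v.w. 32 t → XVI.1.2.2. Scheduled 29%. Cassovia agreement on XVI.1.1.1: XVI.1.2.2 not covered; Cassovia agreement on XVI.1.2: CTH met → 17% available; preferential 17%. → 17%.
Line C: passenger car → XVI.2; hybrid → XVI.2.2; g.v.w. 2.5 t → XVI.2.2.1. Scheduled 21%. quota on XVI.2.2.1 open → in-quota 15%; Cassovia agreement on XVI.1.1.1: XVI.2.2.1 not covered; Cassovia agreement on XVI.1.2: XVI.2.2.1 not covered; anti-dumping (Cassovia, XVI.2.2): +19%; total 15% + 19% = 34%. → 34%.
Sum: 36% + 17% + 34% = 87%.

87%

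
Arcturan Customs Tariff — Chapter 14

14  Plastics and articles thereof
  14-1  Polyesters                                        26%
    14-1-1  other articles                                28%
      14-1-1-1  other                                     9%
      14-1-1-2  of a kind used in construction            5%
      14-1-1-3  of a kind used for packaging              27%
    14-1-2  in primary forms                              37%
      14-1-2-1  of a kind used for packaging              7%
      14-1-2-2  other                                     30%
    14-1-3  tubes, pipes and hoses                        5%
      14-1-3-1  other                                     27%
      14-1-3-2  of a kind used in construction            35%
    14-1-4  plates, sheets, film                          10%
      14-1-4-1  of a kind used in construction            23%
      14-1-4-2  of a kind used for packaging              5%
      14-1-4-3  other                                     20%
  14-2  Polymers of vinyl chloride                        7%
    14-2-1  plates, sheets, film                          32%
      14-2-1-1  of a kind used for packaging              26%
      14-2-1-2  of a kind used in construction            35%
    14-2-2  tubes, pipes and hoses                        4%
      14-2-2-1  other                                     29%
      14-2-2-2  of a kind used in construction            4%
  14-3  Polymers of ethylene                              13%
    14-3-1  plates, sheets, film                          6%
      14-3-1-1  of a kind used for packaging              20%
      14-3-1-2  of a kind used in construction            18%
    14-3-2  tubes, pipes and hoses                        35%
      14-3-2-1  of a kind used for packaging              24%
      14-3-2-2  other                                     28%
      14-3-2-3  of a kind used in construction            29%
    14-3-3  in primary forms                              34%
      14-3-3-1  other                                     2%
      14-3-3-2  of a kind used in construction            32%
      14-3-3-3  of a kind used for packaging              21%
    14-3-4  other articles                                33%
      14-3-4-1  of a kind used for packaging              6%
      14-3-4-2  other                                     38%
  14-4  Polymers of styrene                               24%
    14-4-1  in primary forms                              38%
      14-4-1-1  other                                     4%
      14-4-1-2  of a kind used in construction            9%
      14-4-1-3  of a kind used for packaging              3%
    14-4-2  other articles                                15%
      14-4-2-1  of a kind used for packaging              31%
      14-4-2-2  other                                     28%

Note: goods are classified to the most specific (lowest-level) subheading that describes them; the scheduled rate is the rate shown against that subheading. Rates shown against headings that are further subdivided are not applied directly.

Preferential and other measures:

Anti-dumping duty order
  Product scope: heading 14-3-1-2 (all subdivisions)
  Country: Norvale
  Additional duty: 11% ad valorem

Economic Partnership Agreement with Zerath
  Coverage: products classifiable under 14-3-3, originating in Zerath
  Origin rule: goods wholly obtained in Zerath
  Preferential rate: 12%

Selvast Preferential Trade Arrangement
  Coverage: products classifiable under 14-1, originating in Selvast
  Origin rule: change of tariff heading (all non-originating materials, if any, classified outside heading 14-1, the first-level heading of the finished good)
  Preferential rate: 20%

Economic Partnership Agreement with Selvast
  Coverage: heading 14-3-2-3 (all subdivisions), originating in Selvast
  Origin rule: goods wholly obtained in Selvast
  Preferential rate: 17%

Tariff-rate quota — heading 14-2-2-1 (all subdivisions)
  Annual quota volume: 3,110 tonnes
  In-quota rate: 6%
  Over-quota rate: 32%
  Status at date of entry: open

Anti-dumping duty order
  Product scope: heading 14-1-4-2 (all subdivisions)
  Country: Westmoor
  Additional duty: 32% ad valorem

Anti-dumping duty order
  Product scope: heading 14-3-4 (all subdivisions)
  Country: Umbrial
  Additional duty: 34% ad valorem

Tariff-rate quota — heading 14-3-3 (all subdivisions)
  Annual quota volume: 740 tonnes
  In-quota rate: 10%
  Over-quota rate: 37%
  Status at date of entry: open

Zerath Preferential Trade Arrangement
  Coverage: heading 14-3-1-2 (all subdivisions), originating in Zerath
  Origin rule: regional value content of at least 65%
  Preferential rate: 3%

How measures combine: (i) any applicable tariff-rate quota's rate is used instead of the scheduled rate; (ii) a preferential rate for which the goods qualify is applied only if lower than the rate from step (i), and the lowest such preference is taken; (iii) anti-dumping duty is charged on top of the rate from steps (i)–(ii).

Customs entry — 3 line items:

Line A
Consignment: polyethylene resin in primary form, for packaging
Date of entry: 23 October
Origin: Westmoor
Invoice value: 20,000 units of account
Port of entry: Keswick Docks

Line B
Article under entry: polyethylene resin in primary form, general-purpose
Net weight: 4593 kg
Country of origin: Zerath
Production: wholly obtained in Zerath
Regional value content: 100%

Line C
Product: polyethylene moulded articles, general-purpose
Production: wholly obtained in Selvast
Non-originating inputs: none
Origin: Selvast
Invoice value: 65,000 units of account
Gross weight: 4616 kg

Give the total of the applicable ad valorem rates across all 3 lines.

Line A: polyethylene → 14-3; resin in primary form → 14-3-3; for packaging → 14-3-3-3. Scheduled 21%. quota on 14-3-3 open → in-quota 10%. → 10%.
Line B: polyethylene → 14-3; resin in primary form → 14-3-3; general-purpose → 14-3-3-1. Scheduled 2%. quota on 14-3-3 open → in-quota 10%; Zerath agreement on 14-3-3: wholly obtained → 12% available; Zerath agreement on 14-3-1-2: 14-3-3-1 not covered; preference 12% not lower than 10% → no reduction. → 10%.
Line C: polyethylene → 14-3; moulded articles → 14-3-4; general-purpose → 14-3-4-2. Scheduled 38%. Selvast agreement on 14-1: 14-3-4-2 not covered; Selvast agreement on 14-3-2-3: 14-3-4-2 not covered. → 38%.
Sum: 10% + 10% + 38% = 58%.

58%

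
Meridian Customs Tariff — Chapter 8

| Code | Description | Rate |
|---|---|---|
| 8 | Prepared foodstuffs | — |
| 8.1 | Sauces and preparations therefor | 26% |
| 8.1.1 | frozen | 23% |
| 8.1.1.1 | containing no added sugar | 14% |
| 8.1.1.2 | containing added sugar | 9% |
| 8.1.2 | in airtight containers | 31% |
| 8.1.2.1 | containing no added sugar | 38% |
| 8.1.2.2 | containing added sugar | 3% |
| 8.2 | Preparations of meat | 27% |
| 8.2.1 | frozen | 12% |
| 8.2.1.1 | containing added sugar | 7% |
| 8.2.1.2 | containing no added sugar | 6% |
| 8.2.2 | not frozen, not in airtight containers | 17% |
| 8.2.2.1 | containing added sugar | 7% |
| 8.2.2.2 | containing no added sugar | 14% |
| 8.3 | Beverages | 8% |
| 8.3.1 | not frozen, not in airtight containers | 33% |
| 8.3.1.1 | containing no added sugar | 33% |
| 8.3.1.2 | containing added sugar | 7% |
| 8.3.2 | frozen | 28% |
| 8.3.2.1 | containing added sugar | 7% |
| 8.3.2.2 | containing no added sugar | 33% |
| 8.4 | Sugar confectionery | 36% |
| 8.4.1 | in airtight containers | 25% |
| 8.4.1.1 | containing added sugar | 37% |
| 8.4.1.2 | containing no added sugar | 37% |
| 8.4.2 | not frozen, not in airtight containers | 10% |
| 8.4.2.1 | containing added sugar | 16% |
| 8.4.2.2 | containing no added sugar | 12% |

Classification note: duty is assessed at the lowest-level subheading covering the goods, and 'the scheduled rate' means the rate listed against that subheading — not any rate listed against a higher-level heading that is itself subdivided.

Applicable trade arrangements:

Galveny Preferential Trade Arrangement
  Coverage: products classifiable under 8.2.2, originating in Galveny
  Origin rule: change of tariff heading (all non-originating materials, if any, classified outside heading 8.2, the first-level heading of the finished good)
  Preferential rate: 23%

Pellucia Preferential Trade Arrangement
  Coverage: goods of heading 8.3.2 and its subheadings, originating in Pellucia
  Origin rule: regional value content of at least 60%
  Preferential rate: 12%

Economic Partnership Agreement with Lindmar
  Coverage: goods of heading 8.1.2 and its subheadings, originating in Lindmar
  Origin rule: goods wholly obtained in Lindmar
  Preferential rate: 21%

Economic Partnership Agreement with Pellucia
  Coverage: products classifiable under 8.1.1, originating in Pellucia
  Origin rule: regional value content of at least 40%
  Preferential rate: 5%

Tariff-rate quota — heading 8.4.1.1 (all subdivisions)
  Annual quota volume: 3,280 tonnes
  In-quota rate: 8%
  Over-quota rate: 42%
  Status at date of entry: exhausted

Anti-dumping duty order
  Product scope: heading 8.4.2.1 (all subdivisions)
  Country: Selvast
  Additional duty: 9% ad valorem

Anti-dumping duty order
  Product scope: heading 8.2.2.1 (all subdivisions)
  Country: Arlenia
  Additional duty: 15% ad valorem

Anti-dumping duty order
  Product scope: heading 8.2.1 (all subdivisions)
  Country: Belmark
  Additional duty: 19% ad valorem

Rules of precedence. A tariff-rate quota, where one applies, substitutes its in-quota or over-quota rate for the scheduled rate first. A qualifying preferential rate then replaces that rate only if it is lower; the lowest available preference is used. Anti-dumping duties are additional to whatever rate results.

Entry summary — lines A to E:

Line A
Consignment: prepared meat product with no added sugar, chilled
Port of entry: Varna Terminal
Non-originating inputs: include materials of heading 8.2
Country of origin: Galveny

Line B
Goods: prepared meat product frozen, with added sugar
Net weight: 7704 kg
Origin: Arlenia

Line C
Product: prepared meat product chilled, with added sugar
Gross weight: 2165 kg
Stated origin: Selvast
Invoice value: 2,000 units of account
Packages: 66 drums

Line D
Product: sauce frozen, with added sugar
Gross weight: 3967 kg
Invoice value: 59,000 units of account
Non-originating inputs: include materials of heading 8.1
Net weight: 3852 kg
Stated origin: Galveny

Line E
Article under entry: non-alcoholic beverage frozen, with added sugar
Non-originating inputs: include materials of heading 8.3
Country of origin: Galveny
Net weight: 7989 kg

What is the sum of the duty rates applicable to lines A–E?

44%

Line A: prepared meat product → 8.2; chilled → 8.2.2; with no added sugar → 8.2.2.2. Scheduled 14%. Galveny agreement on 8.2.2: CTH not met. → 14%.
Line B: prepared meat product → 8.2; frozen → 8.2.1; with added sugar → 8.2.1.1. Scheduled 7%. No special measure applies. → 7%.
Line C: prepared meat product → 8.2; chilled → 8.2.2; with added sugar → 8.2.2.1. Scheduled 7%. No special measure applies. → 7%.
Line D: sauce → 8.1; frozen → 8.1.1; with added sugar → 8.1.1.2. Scheduled 9%. Galveny agreement on 8.2.2: 8.1.1.2 not covered. → 9%.
Line E: non-alcoholic beverage → 8.3; frozen → 8.3.2; with added sugar → 8.3.2.1. Scheduled 7%. Galveny agreement on 8.2.2: 8.3.2.1 not covered. → 7%.
Sum: 14% + 7% + 7% + 9% + 7% = 44%.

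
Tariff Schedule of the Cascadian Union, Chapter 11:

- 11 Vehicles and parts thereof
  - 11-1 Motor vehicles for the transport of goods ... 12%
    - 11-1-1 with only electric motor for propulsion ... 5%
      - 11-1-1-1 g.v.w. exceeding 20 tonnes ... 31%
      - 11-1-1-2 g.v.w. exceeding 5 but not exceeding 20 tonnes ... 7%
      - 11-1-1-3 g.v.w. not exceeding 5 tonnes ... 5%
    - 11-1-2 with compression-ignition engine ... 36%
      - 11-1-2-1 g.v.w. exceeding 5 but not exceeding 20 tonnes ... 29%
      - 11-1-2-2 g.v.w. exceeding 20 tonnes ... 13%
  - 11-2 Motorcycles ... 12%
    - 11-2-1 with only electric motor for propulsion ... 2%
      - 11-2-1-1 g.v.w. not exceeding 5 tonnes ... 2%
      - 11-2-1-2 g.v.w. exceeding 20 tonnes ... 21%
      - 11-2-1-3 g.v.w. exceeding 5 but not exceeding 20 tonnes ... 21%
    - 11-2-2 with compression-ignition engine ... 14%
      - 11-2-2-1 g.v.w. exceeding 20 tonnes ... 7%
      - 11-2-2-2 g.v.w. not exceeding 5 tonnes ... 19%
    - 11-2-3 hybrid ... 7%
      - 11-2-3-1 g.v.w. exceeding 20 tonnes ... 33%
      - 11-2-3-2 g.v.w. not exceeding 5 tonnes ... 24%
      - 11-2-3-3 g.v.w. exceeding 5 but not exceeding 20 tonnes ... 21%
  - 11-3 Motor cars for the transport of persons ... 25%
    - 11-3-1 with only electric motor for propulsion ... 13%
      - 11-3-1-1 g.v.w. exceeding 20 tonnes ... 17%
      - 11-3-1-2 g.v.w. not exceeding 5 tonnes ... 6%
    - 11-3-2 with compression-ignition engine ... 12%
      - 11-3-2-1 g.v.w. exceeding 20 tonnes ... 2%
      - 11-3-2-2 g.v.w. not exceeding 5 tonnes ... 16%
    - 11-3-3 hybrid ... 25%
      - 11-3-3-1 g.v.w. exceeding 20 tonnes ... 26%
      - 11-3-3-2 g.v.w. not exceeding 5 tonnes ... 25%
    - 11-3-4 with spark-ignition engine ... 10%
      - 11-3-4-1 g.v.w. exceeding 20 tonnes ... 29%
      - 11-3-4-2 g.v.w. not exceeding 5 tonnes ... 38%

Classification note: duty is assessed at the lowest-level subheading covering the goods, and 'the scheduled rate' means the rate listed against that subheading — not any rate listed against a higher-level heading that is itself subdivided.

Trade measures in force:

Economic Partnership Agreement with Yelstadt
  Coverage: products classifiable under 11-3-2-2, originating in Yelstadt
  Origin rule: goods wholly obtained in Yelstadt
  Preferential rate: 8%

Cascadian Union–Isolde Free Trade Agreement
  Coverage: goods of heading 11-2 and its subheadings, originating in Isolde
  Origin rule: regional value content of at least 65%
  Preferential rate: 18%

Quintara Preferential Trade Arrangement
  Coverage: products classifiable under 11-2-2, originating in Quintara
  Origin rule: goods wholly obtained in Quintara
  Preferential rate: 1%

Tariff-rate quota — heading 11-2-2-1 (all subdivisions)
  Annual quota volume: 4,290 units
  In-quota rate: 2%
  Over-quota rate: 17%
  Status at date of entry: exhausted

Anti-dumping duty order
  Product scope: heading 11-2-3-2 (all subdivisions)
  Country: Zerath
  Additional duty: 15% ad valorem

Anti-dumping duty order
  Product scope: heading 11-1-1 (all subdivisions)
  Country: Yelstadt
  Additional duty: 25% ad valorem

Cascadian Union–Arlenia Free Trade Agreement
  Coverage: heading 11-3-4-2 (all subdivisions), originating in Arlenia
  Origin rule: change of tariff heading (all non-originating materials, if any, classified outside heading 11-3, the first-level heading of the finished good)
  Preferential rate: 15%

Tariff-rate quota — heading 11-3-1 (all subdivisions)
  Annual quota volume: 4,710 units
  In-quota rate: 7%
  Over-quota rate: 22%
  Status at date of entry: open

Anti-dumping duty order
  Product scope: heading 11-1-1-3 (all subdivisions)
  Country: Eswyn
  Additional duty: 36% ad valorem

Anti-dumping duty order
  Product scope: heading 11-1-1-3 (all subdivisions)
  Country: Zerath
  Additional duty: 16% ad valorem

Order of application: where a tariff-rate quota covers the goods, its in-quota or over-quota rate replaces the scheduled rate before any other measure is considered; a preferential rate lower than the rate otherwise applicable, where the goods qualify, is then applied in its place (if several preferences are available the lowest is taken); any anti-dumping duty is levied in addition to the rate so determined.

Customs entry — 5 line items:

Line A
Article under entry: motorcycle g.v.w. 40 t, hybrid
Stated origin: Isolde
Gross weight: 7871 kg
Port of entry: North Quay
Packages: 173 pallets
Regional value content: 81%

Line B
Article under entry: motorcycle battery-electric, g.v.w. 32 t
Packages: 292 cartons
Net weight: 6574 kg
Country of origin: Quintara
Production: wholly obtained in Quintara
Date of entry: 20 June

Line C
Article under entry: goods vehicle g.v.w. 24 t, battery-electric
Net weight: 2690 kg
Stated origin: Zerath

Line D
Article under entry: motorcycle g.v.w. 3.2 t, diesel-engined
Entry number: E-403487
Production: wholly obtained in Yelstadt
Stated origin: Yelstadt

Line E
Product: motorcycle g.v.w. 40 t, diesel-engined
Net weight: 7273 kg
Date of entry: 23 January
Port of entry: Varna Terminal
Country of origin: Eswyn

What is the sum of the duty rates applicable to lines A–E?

106%

Line A: motorcycle → 11-2; hybrid → 11-2-3; g.v.w. 40 t → 11-2-3-1. Scheduled 33%. Isolde agreement on 11-2: RVC ≥ 65% → 18% available; preferential 18%. → 18%.
Line B: motorcycle → 11-2; battery-electric → 11-2-1; g.v.w. 32 t → 11-2-1-2. Scheduled 21%. Quintara agreement on 11-2-2: 11-2-1-2 not covered. → 21%.
Line C: goods vehicle → 11-1; battery-electric → 11-1-1; g.v.w. 24 t → 11-1-1-1. Scheduled 31%. No special measure applies. → 31%.
Line D: motorcycle → 11-2; diesel-engined → 11-2-2; g.v.w. 3.2 t → 11-2-2-2. Scheduled 19%. Yelstadt agreement on 11-3-2-2: 11-2-2-2 not covered. → 19%.
Line E: motorcycle → 11-2; diesel-engined → 11-2-2; g.v.w. 40 t → 11-2-2-1. Scheduled 7%. quota on 11-2-2-1 exhausted → over-quota 17%. → 17%.
Sum: 18% + 21% + 31% + 19% + 17% = 106%.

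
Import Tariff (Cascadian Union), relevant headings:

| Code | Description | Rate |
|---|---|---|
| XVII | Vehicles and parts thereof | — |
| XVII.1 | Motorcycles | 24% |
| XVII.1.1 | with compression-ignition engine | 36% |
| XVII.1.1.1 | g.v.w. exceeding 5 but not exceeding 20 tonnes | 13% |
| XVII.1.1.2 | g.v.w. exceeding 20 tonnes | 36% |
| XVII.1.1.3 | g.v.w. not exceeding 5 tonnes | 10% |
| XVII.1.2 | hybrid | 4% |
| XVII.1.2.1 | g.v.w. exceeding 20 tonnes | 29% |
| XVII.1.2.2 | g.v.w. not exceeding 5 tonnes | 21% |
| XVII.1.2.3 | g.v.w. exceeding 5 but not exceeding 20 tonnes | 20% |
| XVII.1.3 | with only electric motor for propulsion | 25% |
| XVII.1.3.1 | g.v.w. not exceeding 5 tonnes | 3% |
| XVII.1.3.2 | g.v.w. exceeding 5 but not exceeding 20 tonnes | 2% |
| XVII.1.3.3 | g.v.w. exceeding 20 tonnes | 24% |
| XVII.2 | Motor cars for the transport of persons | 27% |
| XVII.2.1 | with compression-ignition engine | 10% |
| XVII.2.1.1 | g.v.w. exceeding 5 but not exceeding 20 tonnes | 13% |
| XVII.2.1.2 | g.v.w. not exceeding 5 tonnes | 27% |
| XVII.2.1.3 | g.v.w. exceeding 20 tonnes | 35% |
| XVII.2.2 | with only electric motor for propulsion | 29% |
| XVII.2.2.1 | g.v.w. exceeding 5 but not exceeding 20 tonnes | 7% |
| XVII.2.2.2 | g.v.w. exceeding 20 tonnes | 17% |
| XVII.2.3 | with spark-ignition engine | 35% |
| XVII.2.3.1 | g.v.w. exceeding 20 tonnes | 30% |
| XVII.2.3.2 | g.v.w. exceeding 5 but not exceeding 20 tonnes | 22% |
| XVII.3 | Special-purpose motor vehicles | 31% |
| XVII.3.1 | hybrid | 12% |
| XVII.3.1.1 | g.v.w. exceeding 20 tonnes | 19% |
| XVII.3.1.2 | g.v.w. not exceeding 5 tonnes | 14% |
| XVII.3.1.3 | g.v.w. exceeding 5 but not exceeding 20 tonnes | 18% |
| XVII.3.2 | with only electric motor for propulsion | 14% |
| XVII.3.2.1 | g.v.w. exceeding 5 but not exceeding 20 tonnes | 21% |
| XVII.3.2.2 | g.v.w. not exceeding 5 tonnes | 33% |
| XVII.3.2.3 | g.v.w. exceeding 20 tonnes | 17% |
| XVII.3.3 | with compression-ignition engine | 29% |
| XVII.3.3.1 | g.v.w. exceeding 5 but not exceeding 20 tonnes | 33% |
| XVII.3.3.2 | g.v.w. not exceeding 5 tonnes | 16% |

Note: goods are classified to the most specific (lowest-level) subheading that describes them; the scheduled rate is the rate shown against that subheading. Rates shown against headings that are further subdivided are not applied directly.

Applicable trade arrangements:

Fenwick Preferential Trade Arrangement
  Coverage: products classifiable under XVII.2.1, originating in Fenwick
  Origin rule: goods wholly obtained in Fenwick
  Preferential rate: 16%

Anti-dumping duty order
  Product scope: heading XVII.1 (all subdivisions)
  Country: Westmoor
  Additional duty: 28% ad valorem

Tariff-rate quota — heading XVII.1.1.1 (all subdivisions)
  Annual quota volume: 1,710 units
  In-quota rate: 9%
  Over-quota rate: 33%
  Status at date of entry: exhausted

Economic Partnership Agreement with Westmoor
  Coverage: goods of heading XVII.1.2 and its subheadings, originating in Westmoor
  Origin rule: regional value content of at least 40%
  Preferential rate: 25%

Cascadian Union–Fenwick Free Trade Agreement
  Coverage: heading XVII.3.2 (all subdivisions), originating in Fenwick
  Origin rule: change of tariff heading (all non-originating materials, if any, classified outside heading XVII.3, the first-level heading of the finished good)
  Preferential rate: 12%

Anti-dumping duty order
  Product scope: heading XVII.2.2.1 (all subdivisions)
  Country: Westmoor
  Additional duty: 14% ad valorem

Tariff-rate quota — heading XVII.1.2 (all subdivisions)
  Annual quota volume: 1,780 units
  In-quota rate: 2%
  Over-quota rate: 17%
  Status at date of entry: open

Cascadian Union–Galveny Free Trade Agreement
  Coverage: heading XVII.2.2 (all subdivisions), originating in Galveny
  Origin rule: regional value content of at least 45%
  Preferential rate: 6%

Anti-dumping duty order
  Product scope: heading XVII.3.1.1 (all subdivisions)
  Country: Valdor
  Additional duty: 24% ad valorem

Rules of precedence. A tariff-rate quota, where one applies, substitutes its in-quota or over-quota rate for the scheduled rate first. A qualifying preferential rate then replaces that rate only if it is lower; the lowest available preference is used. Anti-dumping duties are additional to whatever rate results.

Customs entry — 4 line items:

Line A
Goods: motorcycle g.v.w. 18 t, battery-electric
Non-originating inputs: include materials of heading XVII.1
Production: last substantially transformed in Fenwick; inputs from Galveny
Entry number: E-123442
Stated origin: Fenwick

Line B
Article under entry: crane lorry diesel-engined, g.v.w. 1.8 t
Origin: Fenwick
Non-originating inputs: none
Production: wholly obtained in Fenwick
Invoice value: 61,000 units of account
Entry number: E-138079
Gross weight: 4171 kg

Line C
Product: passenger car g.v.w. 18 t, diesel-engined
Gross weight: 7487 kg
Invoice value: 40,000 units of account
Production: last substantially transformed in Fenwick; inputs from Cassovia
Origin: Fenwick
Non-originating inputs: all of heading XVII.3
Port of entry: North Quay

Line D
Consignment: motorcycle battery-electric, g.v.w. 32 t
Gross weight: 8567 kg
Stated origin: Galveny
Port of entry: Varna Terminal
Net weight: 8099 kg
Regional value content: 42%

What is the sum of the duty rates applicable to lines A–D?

55%

Line A: motorcycle → XVII.1; battery-electric → XVII.1.3; g.v.w. 18 t → XVII.1.3.2. Scheduled 2%. Fenwick agreement on XVII.2.1: XVII.1.3.2 not covered; Fenwick agreement on XVII.3.2: XVII.1.3.2 not covered. → 2%.
Line B: crane lorry → XVII.3; diesel-engined → XVII.3.3; g.v.w. 1.8 t → XVII.3.3.2. Scheduled 16%. Fenwick agreement on XVII.2.1: XVII.3.3.2 not covered; Fenwick agreement on XVII.3.2: XVII.3.3.2 not covered. → 16%.
Line C: passenger car → XVII.2; diesel-engined → XVII.2.1; g.v.w. 18 t → XVII.2.1.1. Scheduled 13%. Fenwick agreement on XVII.2.1: not wholly obtained; Fenwick agreement on XVII.3.2: XVII.2.1.1 not covered. → 13%.
Line D: motorcycle → XVII.1; battery-electric → XVII.1.3; g.v.w. 32 t → XVII.1.3.3. Scheduled 24%. Galveny agreement on XVII.2.2: XVII.1.3.3 not covered. → 24%.
Sum: 2% + 16% + 13% + 24% = 55%.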